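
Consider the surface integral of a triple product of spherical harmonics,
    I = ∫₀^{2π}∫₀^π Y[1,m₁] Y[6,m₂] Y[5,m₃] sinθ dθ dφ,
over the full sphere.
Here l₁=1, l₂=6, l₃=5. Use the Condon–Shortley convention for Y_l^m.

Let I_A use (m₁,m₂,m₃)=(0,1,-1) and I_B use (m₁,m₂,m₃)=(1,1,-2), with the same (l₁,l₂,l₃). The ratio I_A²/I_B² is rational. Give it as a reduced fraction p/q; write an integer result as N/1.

Shared (l₁,l₂,l₃)=(1,6,5): N and (l;000)² cancel in I_A²/I_B².
A: Δ = 2!·0!·10!/13! = 1/858; Racah Σ t=1..1: t=1:−1/17280 = -1/17280; ⇒ 3j(1 6 5; 0 1 -1)² = 35/858, sgn -1
B: Δ = 2!·0!·10!/13! = 1/858; Racah Σ t=0..0: t=0:+1/60480 = 1/60480; ⇒ 3j(1 6 5; 1 1 -2)² = 5/429, sgn -1
I_A²/I_B² = (35/858)/(5/429) = 7/2

7/2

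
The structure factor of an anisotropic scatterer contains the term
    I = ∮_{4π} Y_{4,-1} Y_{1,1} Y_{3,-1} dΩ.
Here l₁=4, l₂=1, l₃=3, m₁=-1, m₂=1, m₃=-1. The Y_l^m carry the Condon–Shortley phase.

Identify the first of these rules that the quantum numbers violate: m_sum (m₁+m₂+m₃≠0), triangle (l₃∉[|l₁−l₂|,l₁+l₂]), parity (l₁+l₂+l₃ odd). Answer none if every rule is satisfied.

m_sum

m₁+m₂+m₃ = -1 + 1 − 1 = -1  ✗
triangle: |4−1|=3 ≤ l₃=3 ≤ 4+1=5
parity: l₁+l₂+l₃ = 8 is even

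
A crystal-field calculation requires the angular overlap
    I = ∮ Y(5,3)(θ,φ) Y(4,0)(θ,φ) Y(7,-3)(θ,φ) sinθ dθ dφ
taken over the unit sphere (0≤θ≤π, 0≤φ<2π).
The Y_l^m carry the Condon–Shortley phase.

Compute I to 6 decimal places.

0.062592

Rules hold: Σm=0, L=16 even, 1≤7≤9.
N = 11·9·15 = 1485
Δ = 2!·8!·6!/17! = 1/6126120
Racah Σ t=0..2: t=0:+1/69120 t=1:−1/20736 t=2:+1/69120 = -1/51840
⇒ 3j(5 4 7; 0 0 0)² = 280/21879, sgn +1
Racah Σ t=0..2: t=0:+1/138240 t=1:−1/181440 t=2:+1/3870720 = 23/11612160
⇒ 3j(5 4 7; 3 0 -3)² = 529/204204, sgn +1
4πI² = N·(3j₀)²·(3jₘ)² = 26450/537251
I = +1·√(0.0492321/4π) = 0.06259207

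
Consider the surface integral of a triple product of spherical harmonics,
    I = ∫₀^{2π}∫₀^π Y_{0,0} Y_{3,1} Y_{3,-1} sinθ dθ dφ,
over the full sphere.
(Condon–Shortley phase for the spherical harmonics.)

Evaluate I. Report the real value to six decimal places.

-0.282095

m-sum 0 ✓  L=6 even ✓  3≤3≤3 ✓
Π(2lᵢ+1) = 1×7×7 = 49
triangle coeff Δ(0,3,3) = 1/7
Σ_t [0,0]: t=0:+1/36 = 1/36
(3j)²=1/7 [(0 3 3; 0 0 0)], sign=-1
Σ_t [0,0]: t=0:+1/48 = 1/48
(3j)²=1/7 [(0 3 3; 0 1 -1)], sign=+1
⇒ 4πI² = 1/1
I = (-1)√(1/1/(4π)) = -0.28209479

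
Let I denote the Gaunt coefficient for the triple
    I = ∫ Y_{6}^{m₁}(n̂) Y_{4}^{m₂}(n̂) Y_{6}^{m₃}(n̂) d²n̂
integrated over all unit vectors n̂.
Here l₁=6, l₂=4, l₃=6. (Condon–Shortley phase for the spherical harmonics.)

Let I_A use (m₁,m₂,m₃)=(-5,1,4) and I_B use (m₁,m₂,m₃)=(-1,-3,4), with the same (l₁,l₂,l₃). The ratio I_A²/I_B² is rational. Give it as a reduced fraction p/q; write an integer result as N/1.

Same 6,4,6: normalisation and zero-m 3j drop out of the ratio.
A: Δ: 4! 8! 4! / 17! → 1/15315300; sum: t=3:−1/967680 t=4:+1/725760 = 1/2903040; 3j²(6 4 6; -5 1 4) = Δ·Π!·Σ² = 5/3094  (sign +1)
B: Δ: 4! 8! 4! / 17! → 1/15315300; sum: t=0:+1/725760 t=1:−1/207360 = -1/290304; 3j²(6 4 6; -1 -3 4) = Δ·Π!·Σ² = 125/7293  (sign -1)
I_A²/I_B² = (5/3094)/(125/7293) = 33/350

33/350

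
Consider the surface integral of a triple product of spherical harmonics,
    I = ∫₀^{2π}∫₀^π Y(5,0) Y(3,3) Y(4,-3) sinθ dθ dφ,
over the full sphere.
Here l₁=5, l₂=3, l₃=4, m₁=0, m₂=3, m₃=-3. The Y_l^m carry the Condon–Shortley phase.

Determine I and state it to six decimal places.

-0.098140

Rules hold: Σm=0, L=12 even, 2≤4≤8.
N = 11·7·9 = 693
Δ = 4!·6!·2!/13! = 1/180180
Racah Σ t=1..3: t=1:−1/576 t=2:+1/144 t=3:−1/576 = 1/288
⇒ 3j(5 3 4; 0 0 0)² = 20/1001, sgn +1
Racah Σ t=4..4: t=4:+1/5760 = 1/5760
⇒ 3j(5 3 4; 0 3 -3)² = 5/572, sgn -1
4πI² = N·(3j₀)²·(3jₘ)² = 225/1859
I = -1·√(0.121033/4π) = -0.09814013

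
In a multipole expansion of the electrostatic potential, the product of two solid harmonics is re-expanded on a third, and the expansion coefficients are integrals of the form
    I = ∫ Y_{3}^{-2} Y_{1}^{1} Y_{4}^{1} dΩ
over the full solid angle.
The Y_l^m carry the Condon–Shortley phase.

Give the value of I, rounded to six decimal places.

Checks pass: Σm=0; 8 even; l₃=4∈[2,4].
(2·3+1)(2·1+1)(2·4+1) = 189
Δ: 0! 6! 2! / 9! → 1/252
sum: t=0:+1/36 = 1/36
3j²(3 1 4; 0 0 0) = Δ·Π!·Σ² = 4/63  (sign +1)
sum: t=0:+1/240 = 1/240
3j²(3 1 4; -2 1 1) = Δ·Π!·Σ² = 1/84  (sign -1)
combine: 4πI² = 189·4/63·1/84 = 1/7
take √, sign -1: I = -0.10662181

-0.106622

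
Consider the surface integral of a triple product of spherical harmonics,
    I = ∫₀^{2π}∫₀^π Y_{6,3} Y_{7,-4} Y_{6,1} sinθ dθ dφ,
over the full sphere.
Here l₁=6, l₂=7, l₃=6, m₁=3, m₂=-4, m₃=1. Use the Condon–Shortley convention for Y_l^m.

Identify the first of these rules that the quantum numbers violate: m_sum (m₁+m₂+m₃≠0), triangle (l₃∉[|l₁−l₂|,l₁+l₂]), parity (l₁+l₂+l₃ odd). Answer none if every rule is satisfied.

Σmᵢ = 0  ✓
l₃∈[|l₁−l₂|,l₁+l₂]=[1,13], have l₃=6  ✓
Σlᵢ = 19 ⇒ odd  ✗

parity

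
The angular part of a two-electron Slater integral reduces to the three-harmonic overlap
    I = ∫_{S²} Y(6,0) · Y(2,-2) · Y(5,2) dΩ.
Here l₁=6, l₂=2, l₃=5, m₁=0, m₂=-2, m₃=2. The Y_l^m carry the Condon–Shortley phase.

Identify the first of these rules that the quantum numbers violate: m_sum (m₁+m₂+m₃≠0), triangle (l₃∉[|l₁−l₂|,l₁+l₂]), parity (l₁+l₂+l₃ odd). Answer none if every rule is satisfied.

azimuthal sum: 0 − 2 + 2 = 0  ✓
4 ≤ 5 ≤ 8 (triangle on l)  ✓
L = 6 + 2 + 5 = 13 (odd)  ✗

parity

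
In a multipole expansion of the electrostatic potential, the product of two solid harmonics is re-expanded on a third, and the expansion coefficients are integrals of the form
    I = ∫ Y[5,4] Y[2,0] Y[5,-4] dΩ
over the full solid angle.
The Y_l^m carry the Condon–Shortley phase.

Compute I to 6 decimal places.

Rules hold: Σm=0, L=12 even, 3≤5≤7.
N = 11·5·11 = 605
Δ = 2!·8!·2!/13! = 1/38610
Racah Σ t=0..2: t=0:+1/2880 t=1:−1/576 t=2:+1/2880 = -1/960
⇒ 3j(5 2 5; 0 0 0)² = 10/429, sgn +1
Racah Σ t=0..1: t=0:+1/20160 t=1:−1/40320 = 1/40320
⇒ 3j(5 2 5; 4 0 -4)² = 6/715, sgn -1
4πI² = N·(3j₀)²·(3jₘ)² = 20/169
I = -1·√(0.118343/4π) = -0.09704356

-0.097044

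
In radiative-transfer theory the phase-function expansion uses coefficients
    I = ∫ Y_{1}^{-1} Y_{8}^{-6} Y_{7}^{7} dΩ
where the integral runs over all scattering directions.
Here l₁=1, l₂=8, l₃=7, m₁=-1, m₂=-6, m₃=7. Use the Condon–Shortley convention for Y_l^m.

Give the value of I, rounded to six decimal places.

0.030597

Rules hold: Σm=0, L=16 even, 7≤7≤9.
N = 3·17·15 = 765
Δ = 2!·0!·14!/17! = 1/2040
Racah Σ t=1..1: t=1:−1/25401600 = -1/25401600
⇒ 3j(1 8 7; 0 0 0)² = 8/255, sgn +1
Racah Σ t=2..2: t=2:+1/174356582400 = 1/174356582400
⇒ 3j(1 8 7; -1 -6 7)² = 1/2040, sgn +1
4πI² = N·(3j₀)²·(3jₘ)² = 1/85
I = +1·√(0.0117647/4π) = 0.03059748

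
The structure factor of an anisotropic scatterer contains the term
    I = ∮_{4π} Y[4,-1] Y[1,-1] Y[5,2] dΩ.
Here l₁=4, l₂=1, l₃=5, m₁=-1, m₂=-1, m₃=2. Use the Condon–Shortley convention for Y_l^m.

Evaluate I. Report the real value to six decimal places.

Checks pass: Σm=0; 10 even; l₃=5∈[3,5].
(2·4+1)(2·1+1)(2·5+1) = 297
Δ: 0! 8! 2! / 11! → 1/495
sum: t=0:+1/576 = 1/576
3j²(4 1 5; 0 0 0) = Δ·Π!·Σ² = 5/99  (sign -1)
sum: t=0:+1/1440 = 1/1440
3j²(4 1 5; -1 -1 2) = Δ·Π!·Σ² = 7/165  (sign -1)
combine: 4πI² = 297·5/99·7/165 = 7/11
take √, sign +1: I = 0.22503380

0.225034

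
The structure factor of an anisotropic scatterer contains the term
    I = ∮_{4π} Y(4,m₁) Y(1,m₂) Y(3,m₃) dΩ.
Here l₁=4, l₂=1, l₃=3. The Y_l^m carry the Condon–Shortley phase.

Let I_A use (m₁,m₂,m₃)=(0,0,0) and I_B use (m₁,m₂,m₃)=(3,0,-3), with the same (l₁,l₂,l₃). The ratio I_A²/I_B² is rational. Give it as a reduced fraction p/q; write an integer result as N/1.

16/7

Shared (l₁,l₂,l₃)=(4,1,3): N and (l;000)² cancel in I_A²/I_B².
A: Δ = 2!·6!·0!/9! = 1/252; Racah Σ t=1..1: t=1:−1/36 = -1/36; ⇒ 3j(4 1 3; 0 0 0)² = 4/63, sgn +1
B: Δ = 2!·6!·0!/9! = 1/252; Racah Σ t=1..1: t=1:−1/720 = -1/720; ⇒ 3j(4 1 3; 3 0 -3)² = 1/36, sgn -1
I_A²/I_B² = (4/63)/(1/36) = 16/7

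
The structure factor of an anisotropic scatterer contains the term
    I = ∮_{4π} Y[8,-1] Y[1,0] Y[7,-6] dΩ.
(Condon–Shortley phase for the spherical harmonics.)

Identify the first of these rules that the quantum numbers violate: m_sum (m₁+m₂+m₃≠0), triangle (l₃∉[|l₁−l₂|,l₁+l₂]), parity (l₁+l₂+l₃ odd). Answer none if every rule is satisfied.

m_sum

azimuthal sum: -1 + 0 − 6 = -7  ✗
7 ≤ 7 ≤ 9 (triangle on l)
L = 8 + 1 + 7 = 16 (even)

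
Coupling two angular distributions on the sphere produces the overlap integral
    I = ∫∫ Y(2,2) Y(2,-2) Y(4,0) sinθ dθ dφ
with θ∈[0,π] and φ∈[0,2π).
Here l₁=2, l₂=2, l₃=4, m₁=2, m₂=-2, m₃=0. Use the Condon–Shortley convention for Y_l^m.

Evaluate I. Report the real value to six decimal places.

Checks pass: Σm=0; 8 even; l₃=4∈[0,4].
(2·2+1)(2·2+1)(2·4+1) = 225
Δ: 0! 4! 4! / 9! → 1/630
sum: t=0:+1/16 = 1/16
3j²(2 2 4; 0 0 0) = Δ·Π!·Σ² = 2/35  (sign +1)
sum: t=0:+1/576 = 1/576
3j²(2 2 4; 2 -2 0) = Δ·Π!·Σ² = 1/630  (sign +1)
combine: 4πI² = 225·2/35·1/630 = 1/49
take √, sign +1: I = 0.04029926

0.040299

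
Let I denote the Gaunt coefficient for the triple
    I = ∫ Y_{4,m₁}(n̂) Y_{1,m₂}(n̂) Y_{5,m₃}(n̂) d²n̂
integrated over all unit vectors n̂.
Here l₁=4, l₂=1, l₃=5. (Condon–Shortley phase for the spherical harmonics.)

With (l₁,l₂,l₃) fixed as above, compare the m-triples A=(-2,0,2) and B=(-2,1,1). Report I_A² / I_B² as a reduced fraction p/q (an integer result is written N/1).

l's match ⇒ only the (l;m) 3-j factors differ between A and B.
A: triangle coeff Δ(4,1,5) = 1/495; Σ_t [0,0]: t=0:+1/1440 = 1/1440; (3j)²=7/165 [(4 1 5; -2 0 2)], sign=-1
B: triangle coeff Δ(4,1,5) = 1/495; Σ_t [0,0]: t=0:+1/2880 = 1/2880; (3j)²=2/165 [(4 1 5; -2 1 1)], sign=+1
I_A²/I_B² = (7/165)/(2/165) = 7/2

7/2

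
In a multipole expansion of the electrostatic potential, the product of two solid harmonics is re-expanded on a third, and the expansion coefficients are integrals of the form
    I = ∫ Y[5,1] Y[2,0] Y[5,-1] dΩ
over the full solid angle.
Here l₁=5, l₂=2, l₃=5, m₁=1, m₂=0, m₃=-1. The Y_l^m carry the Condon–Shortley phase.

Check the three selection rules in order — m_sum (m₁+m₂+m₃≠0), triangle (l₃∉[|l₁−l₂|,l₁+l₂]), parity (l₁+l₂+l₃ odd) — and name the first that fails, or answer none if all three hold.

azimuthal sum: 1 + 0 − 1 = 0  ✓
3 ≤ 5 ≤ 7 (triangle on l)  ✓
L = 5 + 2 + 5 = 12 (even)  ✓

none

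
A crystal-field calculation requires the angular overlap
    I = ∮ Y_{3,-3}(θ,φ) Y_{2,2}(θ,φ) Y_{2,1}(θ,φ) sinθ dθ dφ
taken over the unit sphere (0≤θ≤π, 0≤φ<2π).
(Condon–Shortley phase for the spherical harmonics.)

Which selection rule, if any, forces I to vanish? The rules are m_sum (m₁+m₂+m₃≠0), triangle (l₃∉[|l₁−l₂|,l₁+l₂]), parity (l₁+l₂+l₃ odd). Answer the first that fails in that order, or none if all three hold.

azimuthal sum: -3 + 2 + 1 = 0  ✓
1 ≤ 2 ≤ 5 (triangle on l)  ✓
L = 3 + 2 + 2 = 7 (odd)  ✗

parity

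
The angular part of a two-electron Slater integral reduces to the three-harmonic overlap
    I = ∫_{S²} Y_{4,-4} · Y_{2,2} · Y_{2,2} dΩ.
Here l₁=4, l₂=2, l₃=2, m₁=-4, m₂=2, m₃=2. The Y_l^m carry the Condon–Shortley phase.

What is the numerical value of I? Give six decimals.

0.337168

m-sum 0 ✓  L=8 even ✓  2≤2≤6 ✓
Π(2lᵢ+1) = 9×5×5 = 225
triangle coeff Δ(4,2,2) = 1/630
Σ_t [2,2]: t=2:+1/16 = 1/16
(3j)²=2/35 [(4 2 2; 0 0 0)], sign=+1
Σ_t [4,4]: t=4:+1/576 = 1/576
(3j)²=1/9 [(4 2 2; -4 2 2)], sign=+1
⇒ 4πI² = 10/7
I = (+1)√(10/7/(4π)) = 0.33716777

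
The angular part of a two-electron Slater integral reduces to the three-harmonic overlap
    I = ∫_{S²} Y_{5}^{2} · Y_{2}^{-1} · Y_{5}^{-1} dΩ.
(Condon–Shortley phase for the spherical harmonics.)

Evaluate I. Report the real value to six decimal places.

0.104819

m-sum 0 ✓  L=12 even ✓  3≤5≤7 ✓
Π(2lᵢ+1) = 11×5×11 = 605
triangle coeff Δ(5,2,5) = 1/38610
Σ_t [0,2]: t=0:+1/2880 t=1:−1/576 t=2:+1/2880 = -1/960
(3j)²=10/429 [(5 2 5; 0 0 0)], sign=+1
Σ_t [0,1]: t=0:+1/1440 t=1:−1/2880 = 1/2880
(3j)²=7/715 [(5 2 5; 2 -1 -1)], sign=+1
⇒ 4πI² = 70/507
I = (+1)√(70/507/(4π)) = 0.10481902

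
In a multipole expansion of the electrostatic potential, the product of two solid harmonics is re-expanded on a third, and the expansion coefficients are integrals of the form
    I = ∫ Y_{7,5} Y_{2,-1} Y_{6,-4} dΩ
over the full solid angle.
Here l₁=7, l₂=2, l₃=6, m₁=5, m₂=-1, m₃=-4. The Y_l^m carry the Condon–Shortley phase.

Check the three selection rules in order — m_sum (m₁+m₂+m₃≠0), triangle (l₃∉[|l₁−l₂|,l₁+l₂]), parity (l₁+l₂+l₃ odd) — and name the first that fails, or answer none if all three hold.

parity

m₁+m₂+m₃ = 5 − 1 − 4 = 0  ✓
triangle: |7−2|=5 ≤ l₃=6 ≤ 7+2=9  ✓
parity: l₁+l₂+l₃ = 15 is odd  ✗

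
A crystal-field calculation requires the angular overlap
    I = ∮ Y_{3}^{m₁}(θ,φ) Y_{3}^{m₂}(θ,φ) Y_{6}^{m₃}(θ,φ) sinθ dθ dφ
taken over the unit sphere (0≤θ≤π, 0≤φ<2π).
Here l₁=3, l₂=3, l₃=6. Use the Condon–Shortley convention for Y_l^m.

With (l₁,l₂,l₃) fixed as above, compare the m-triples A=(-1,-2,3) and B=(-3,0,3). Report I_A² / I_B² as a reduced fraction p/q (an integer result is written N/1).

9/2

Same 3,3,6: normalisation and zero-m 3j drop out of the ratio.
A: Δ: 0! 6! 6! / 13! → 1/12012; sum: t=0:+1/5760 = 1/5760; 3j²(3 3 6; -1 -2 3) = Δ·Π!·Σ² = 9/286  (sign -1)
B: Δ: 0! 6! 6! / 13! → 1/12012; sum: t=0:+1/25920 = 1/25920; 3j²(3 3 6; -3 0 3) = Δ·Π!·Σ² = 1/143  (sign -1)
I_A²/I_B² = (9/286)/(1/143) = 9/2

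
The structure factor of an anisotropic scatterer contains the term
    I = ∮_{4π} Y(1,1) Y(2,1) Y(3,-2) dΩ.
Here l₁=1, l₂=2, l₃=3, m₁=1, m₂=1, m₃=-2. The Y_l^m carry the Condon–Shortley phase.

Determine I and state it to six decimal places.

0.261169

m-sum 0 ✓  L=6 even ✓  1≤3≤3 ✓
Π(2lᵢ+1) = 3×5×7 = 105
triangle coeff Δ(1,2,3) = 1/105
Σ_t [0,0]: t=0:+1/4 = 1/4
(3j)²=3/35 [(1 2 3; 0 0 0)], sign=-1
Σ_t [0,0]: t=0:+1/12 = 1/12
(3j)²=2/21 [(1 2 3; 1 1 -2)], sign=-1
⇒ 4πI² = 6/7
I = (+1)√(6/7/(4π)) = 0.26116903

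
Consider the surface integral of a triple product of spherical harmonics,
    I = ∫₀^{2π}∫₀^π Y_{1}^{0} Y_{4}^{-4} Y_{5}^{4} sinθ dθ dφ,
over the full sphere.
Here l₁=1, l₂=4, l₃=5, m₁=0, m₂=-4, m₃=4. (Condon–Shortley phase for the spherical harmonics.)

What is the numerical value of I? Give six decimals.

Rules hold: Σm=0, L=10 even, 3≤5≤5.
N = 3·9·11 = 297
Δ = 0!·2!·8!/11! = 1/495
Racah Σ t=0..0: t=0:+1/576 = 1/576
⇒ 3j(1 4 5; 0 0 0)² = 5/99, sgn -1
Racah Σ t=0..0: t=0:+1/40320 = 1/40320
⇒ 3j(1 4 5; 0 -4 4)² = 1/55, sgn -1
4πI² = N·(3j₀)²·(3jₘ)² = 3/11
I = +1·√(0.272727/4π) = 0.14731920

0.147319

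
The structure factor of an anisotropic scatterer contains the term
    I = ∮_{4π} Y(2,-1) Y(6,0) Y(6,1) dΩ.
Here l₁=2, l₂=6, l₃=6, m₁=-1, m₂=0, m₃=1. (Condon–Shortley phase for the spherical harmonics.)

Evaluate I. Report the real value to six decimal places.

-0.030344

Rules hold: Σm=0, L=14 even, 4≤6≤8.
N = 5·13·13 = 845
Δ = 2!·2!·10!/15! = 1/90090
Racah Σ t=0..2: t=0:+1/69120 t=1:−1/14400 t=2:+1/69120 = -7/172800
⇒ 3j(2 6 6; 0 0 0)² = 14/715, sgn -1
Racah Σ t=1..2: t=1:−1/28800 t=2:+1/34560 = -1/172800
⇒ 3j(2 6 6; -1 0 1)² = 1/1430, sgn +1
4πI² = N·(3j₀)²·(3jₘ)² = 7/605
I = -1·√(0.0115702/4π) = -0.03034355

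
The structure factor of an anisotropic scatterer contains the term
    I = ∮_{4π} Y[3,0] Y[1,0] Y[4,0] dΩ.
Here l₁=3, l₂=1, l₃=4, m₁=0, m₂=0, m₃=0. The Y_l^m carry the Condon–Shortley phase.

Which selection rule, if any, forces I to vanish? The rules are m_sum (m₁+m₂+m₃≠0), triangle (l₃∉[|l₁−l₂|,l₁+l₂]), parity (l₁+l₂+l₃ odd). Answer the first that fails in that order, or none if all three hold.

m₁+m₂+m₃ = 0 + 0 + 0 = 0  ✓
triangle: |3−1|=2 ≤ l₃=4 ≤ 3+1=4  ✓
parity: l₁+l₂+l₃ = 8 is even  ✓

none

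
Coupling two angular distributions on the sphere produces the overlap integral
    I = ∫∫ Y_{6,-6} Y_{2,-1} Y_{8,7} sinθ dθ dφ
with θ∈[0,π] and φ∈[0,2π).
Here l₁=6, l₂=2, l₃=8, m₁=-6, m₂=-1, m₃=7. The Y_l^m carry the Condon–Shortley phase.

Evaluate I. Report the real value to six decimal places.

-0.181017

Rules hold: Σm=0, L=16 even, 4≤8≤8.
N = 13·5·17 = 1105
Δ = 0!·12!·4!/17! = 1/30940
Racah Σ t=0..0: t=0:+1/2073600 = 1/2073600
⇒ 3j(6 2 8; 0 0 0)² = 28/1105, sgn +1
Racah Σ t=0..0: t=0:+1/2874009600 = 1/2874009600
⇒ 3j(6 2 8; -6 -1 7)² = 1/68, sgn -1
4πI² = N·(3j₀)²·(3jₘ)² = 7/17
I = -1·√(0.411765/4π) = -0.18101711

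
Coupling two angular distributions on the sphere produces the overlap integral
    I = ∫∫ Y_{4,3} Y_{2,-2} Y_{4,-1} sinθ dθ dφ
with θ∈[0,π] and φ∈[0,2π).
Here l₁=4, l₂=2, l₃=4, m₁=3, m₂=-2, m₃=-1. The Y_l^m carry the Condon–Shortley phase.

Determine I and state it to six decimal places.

0.159270

m-sum 0 ✓  L=10 even ✓  2≤4≤6 ✓
Π(2lᵢ+1) = 9×5×9 = 405
triangle coeff Δ(4,2,4) = 1/13860
Σ_t [0,2]: t=0:+1/192 t=1:−1/36 t=2:+1/192 = -5/288
(3j)²=20/693 [(4 2 4; 0 0 0)], sign=-1
Σ_t [0,0]: t=0:+1/480 = 1/480
(3j)²=3/110 [(4 2 4; 3 -2 -1)], sign=-1
⇒ 4πI² = 270/847
I = (+1)√(270/847/(4π)) = 0.15927046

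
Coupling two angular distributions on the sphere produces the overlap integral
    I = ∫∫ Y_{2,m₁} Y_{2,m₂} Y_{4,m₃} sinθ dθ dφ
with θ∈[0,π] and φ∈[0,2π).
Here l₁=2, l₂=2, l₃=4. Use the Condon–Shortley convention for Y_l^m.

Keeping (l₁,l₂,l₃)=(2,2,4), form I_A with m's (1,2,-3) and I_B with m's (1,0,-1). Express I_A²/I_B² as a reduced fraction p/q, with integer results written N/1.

7/6

l's match ⇒ only the (l;m) 3-j factors differ between A and B.
A: triangle coeff Δ(2,2,4) = 1/630; Σ_t [0,0]: t=0:+1/144 = 1/144; (3j)²=1/18 [(2 2 4; 1 2 -3)], sign=-1
B: triangle coeff Δ(2,2,4) = 1/630; Σ_t [0,0]: t=0:+1/24 = 1/24; (3j)²=1/21 [(2 2 4; 1 0 -1)], sign=-1
I_A²/I_B² = (1/18)/(1/21) = 7/6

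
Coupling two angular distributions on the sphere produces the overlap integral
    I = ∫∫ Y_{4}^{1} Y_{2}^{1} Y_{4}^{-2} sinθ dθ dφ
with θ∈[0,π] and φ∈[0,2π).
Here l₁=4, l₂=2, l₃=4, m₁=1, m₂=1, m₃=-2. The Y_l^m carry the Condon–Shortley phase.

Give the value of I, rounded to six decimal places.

0.127700

m-sum 0 ✓  L=10 even ✓  2≤4≤6 ✓
Π(2lᵢ+1) = 9×5×9 = 405
triangle coeff Δ(4,2,4) = 1/13860
Σ_t [0,2]: t=0:+1/192 t=1:−1/36 t=2:+1/192 = -5/288
(3j)²=20/693 [(4 2 4; 0 0 0)], sign=-1
Σ_t [1,2]: t=1:−1/96 t=2:+1/240 = -1/160
(3j)²=27/1540 [(4 2 4; 1 1 -2)], sign=-1
⇒ 4πI² = 1215/5929
I = (+1)√(1215/5929/(4π)) = 0.12770047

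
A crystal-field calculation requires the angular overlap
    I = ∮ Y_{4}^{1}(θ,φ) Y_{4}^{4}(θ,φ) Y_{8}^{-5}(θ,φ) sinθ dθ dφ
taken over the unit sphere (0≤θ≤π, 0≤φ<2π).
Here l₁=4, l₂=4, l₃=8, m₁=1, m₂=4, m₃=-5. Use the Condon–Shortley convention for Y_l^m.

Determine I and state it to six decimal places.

-0.120149

Checks pass: Σm=0; 16 even; l₃=8∈[0,8].
(2·4+1)(2·4+1)(2·8+1) = 1377
Δ: 0! 8! 8! / 17! → 1/218790
sum: t=0:+1/331776 = 1/331776
3j²(4 4 8; 0 0 0) = Δ·Π!·Σ² = 490/21879  (sign +1)
sum: t=0:+1/29030400 = 1/29030400
3j²(4 4 8; 1 4 -5) = Δ·Π!·Σ² = 1/170  (sign -1)
combine: 4πI² = 1377·490/21879·1/170 = 441/2431
take √, sign -1: I = -0.12014948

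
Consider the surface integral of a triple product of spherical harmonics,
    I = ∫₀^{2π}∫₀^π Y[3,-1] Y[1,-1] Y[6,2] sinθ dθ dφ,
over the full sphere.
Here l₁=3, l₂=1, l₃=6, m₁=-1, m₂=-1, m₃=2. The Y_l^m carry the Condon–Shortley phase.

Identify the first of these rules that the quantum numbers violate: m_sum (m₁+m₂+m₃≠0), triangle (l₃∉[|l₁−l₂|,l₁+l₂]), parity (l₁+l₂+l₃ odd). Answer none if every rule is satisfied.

triangle

Σmᵢ = 0  ✓
l₃∈[|l₁−l₂|,l₁+l₂]=[2,4], have l₃=6  ✗
Σlᵢ = 10 ⇒ even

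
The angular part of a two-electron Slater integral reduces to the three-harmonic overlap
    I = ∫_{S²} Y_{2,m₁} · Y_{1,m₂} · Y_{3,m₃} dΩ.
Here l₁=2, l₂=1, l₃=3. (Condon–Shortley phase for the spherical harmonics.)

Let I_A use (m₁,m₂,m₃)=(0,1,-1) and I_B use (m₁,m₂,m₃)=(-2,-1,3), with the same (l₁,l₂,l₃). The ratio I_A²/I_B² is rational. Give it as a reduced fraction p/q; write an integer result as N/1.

Shared (l₁,l₂,l₃)=(2,1,3): N and (l;000)² cancel in I_A²/I_B².
A: Δ = 0!·4!·2!/7! = 1/105; Racah Σ t=0..0: t=0:+1/8 = 1/8; ⇒ 3j(2 1 3; 0 1 -1)² = 2/35, sgn +1
B: Δ = 0!·4!·2!/7! = 1/105; Racah Σ t=0..0: t=0:+1/48 = 1/48; ⇒ 3j(2 1 3; -2 -1 3)² = 1/7, sgn +1
I_A²/I_B² = (2/35)/(1/7) = 2/5

2/5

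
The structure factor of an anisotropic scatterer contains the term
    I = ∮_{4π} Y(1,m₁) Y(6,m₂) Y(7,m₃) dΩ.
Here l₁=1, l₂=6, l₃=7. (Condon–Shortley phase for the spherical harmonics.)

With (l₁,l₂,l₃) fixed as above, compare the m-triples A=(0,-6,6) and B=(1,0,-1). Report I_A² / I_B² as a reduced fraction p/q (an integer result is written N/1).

Shared (l₁,l₂,l₃)=(1,6,7): N and (l;000)² cancel in I_A²/I_B².
A: Δ = 0!·2!·12!/15! = 1/1365; Racah Σ t=0..0: t=0:+1/479001600 = 1/479001600; ⇒ 3j(1 6 7; 0 -6 6)² = 1/105, sgn -1
B: Δ = 0!·2!·12!/15! = 1/1365; Racah Σ t=0..0: t=0:+1/1036800 = 1/1036800; ⇒ 3j(1 6 7; 1 0 -1)² = 4/195, sgn +1
I_A²/I_B² = (1/105)/(4/195) = 13/28

13/28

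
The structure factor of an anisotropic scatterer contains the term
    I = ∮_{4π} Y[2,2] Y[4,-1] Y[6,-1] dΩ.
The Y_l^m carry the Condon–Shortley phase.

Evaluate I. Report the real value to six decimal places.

m-sum 0 ✓  L=12 even ✓  2≤6≤6 ✓
Π(2lᵢ+1) = 5×9×13 = 585
triangle coeff Δ(2,4,6) = 1/6435
Σ_t [0,0]: t=0:+1/2304 = 1/2304
(3j)²=5/143 [(2 4 6; 0 0 0)], sign=+1
Σ_t [0,0]: t=0:+1/17280 = 1/17280
(3j)²=7/1287 [(2 4 6; 2 -1 -1)], sign=-1
⇒ 4πI² = 175/1573
I = (-1)√(175/1573/(4π)) = -0.09409136

-0.094091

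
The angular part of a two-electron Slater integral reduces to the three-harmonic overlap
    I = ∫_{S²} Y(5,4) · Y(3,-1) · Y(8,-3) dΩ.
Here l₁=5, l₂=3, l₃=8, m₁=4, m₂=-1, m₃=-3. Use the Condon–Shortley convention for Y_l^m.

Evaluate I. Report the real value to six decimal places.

-0.069622

Checks pass: Σm=0; 16 even; l₃=8∈[2,8].
(2·5+1)(2·3+1)(2·8+1) = 1309
Δ: 0! 10! 6! / 17! → 1/136136
sum: t=0:+1/518400 = 1/518400
3j²(5 3 8; 0 0 0) = Δ·Π!·Σ² = 56/2431  (sign +1)
sum: t=0:+1/17418240 = 1/17418240
3j²(5 3 8; 4 -1 -3) = Δ·Π!·Σ² = 25/12376  (sign -1)
combine: 4πI² = 1309·56/2431·25/12376 = 175/2873
take √, sign -1: I = -0.06962197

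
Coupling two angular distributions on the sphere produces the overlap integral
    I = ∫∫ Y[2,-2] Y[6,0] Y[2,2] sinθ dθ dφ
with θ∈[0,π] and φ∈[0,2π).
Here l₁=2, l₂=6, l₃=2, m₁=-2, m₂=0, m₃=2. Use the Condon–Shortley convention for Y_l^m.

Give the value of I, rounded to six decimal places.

|2−6|≤2≤2+6 violated ⇒ I = 0

0.000000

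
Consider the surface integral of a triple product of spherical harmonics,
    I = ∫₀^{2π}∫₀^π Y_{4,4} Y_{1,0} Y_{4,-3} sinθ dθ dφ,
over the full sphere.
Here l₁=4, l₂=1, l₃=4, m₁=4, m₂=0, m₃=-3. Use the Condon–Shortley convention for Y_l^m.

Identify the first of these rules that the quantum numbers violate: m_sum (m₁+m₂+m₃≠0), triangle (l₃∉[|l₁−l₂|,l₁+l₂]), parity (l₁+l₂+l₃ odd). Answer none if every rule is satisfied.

Σmᵢ = 1  ✗
l₃∈[|l₁−l₂|,l₁+l₂]=[3,5], have l₃=4
Σlᵢ = 9 ⇒ odd

m_sum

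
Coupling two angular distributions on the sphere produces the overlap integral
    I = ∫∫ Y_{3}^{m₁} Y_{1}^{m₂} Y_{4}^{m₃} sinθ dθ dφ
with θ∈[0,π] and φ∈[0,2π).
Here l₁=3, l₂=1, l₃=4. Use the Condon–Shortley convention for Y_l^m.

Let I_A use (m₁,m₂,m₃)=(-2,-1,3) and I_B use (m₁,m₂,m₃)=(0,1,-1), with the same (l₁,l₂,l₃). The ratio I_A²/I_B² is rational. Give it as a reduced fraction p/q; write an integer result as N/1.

l's match ⇒ only the (l;m) 3-j factors differ between A and B.
A: triangle coeff Δ(3,1,4) = 1/252; Σ_t [0,0]: t=0:+1/240 = 1/240; (3j)²=1/12 [(3 1 4; -2 -1 3)], sign=-1
B: triangle coeff Δ(3,1,4) = 1/252; Σ_t [0,0]: t=0:+1/72 = 1/72; (3j)²=5/126 [(3 1 4; 0 1 -1)], sign=-1
I_A²/I_B² = (1/12)/(5/126) = 21/10

21/10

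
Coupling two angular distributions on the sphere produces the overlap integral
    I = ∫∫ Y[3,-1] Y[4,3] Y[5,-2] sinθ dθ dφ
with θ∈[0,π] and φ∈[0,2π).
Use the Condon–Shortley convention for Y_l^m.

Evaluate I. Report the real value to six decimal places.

-0.171363

Checks pass: Σm=0; 12 even; l₃=5∈[1,7].
(2·3+1)(2·4+1)(2·5+1) = 693
Δ: 2! 4! 6! / 13! → 1/180180
sum: t=0:+1/576 t=1:−1/144 t=2:+1/576 = -1/288
3j²(3 4 5; 0 0 0) = Δ·Π!·Σ² = 20/1001  (sign +1)
sum: t=1:−1/4320 t=2:+1/960 = 7/8640
3j²(3 4 5; -1 3 -2) = Δ·Π!·Σ² = 343/12870  (sign -1)
combine: 4πI² = 693·20/1001·343/12870 = 686/1859
take √, sign -1: I = -0.17136315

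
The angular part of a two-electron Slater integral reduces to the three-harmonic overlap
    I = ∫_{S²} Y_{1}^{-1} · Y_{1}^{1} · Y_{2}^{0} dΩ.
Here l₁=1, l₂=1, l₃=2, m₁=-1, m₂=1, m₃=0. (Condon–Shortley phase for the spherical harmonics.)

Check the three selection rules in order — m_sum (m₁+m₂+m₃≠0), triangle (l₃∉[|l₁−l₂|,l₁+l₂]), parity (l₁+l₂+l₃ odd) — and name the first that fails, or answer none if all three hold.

none

m₁+m₂+m₃ = -1 + 1 + 0 = 0  ✓
triangle: |1−1|=0 ≤ l₃=2 ≤ 1+1=2  ✓
parity: l₁+l₂+l₃ = 4 is even  ✓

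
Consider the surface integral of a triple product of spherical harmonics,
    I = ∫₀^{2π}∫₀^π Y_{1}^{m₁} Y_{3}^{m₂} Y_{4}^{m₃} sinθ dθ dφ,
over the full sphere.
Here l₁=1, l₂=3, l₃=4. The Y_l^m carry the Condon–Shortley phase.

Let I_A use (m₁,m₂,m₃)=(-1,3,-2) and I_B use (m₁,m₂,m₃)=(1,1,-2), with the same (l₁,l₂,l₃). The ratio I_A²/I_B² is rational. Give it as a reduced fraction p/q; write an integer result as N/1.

Shared (l₁,l₂,l₃)=(1,3,4): N and (l;000)² cancel in I_A²/I_B².
A: Δ = 0!·2!·6!/9! = 1/252; Racah Σ t=0..0: t=0:+1/1440 = 1/1440; ⇒ 3j(1 3 4; -1 3 -2)² = 1/252, sgn +1
B: Δ = 0!·2!·6!/9! = 1/252; Racah Σ t=0..0: t=0:+1/96 = 1/96; ⇒ 3j(1 3 4; 1 1 -2)² = 5/84, sgn +1
I_A²/I_B² = (1/252)/(5/84) = 1/15

1/15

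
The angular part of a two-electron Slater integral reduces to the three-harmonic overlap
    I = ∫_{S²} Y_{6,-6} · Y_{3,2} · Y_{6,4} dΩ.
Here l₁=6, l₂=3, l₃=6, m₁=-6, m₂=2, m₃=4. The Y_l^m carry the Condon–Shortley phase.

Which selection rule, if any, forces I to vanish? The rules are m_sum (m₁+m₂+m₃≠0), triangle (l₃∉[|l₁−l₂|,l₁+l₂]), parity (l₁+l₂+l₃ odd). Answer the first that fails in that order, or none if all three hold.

parity

m₁+m₂+m₃ = -6 + 2 + 4 = 0  ✓
triangle: |6−3|=3 ≤ l₃=6 ≤ 6+3=9  ✓
parity: l₁+l₂+l₃ = 15 is odd  ✗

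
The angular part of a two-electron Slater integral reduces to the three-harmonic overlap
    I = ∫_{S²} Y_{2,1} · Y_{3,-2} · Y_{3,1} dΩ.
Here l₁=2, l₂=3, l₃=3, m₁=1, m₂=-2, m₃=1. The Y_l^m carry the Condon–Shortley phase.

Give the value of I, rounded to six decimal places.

Checks pass: Σm=0; 8 even; l₃=3∈[1,5].
(2·2+1)(2·3+1)(2·3+1) = 245
Δ: 2! 2! 4! / 9! → 1/3780
sum: t=0:+1/24 t=1:−1/4 t=2:+1/24 = -1/6
3j²(2 3 3; 0 0 0) = Δ·Π!·Σ² = 4/105  (sign +1)
sum: t=0:+1/12 t=1:−1/48 = 1/16
3j²(2 3 3; 1 -2 1) = Δ·Π!·Σ² = 1/28  (sign +1)
combine: 4πI² = 245·4/105·1/28 = 1/3
take √, sign +1: I = 0.16286750

0.162868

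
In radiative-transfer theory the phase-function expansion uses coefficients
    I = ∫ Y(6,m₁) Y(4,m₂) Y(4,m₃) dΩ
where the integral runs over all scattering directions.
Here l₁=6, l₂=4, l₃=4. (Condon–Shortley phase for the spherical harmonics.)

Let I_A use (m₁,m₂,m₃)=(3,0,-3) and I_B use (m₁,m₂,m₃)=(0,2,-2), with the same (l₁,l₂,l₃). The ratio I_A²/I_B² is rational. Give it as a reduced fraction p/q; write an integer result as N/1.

Shared (l₁,l₂,l₃)=(6,4,4): N and (l;000)² cancel in I_A²/I_B².
A: Δ = 6!·6!·2!/15! = 1/1261260; Racah Σ t=2..3: t=2:+1/11520 t=3:−1/25920 = 1/20736; ⇒ 3j(6 4 4; 3 0 -3)² = 5/429, sgn -1
B: Δ = 6!·6!·2!/15! = 1/1261260; Racah Σ t=4..6: t=4:+1/4608 t=5:−1/14400 t=6:+1/1036800 = 77/518400; ⇒ 3j(6 4 4; 0 2 -2)² = 11/585, sgn +1
I_A²/I_B² = (5/429)/(11/585) = 75/121

75/121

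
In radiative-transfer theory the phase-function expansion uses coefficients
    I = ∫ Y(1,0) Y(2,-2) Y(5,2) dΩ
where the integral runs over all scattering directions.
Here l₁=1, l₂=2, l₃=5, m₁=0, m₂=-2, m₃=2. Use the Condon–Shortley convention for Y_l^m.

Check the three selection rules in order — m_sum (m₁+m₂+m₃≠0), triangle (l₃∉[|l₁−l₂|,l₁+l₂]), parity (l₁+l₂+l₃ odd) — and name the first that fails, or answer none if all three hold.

triangle

m₁+m₂+m₃ = 0 − 2 + 2 = 0  ✓
triangle: |1−2|=1 ≤ l₃=5 ≤ 1+2=3  ✗
parity: l₁+l₂+l₃ = 8 is even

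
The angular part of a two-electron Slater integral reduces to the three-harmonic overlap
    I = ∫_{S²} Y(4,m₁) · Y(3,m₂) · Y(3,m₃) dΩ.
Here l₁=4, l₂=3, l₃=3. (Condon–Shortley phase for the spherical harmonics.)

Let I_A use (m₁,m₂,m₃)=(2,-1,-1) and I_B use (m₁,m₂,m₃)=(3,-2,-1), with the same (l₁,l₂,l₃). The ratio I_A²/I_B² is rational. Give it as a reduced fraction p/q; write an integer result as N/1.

20/7

l's match ⇒ only the (l;m) 3-j factors differ between A and B.
A: triangle coeff Δ(4,3,3) = 1/34650; Σ_t [0,2]: t=0:+1/192 t=1:−1/36 t=2:+1/192 = -5/288; (3j)²=20/693 [(4 3 3; 2 -1 -1)], sign=-1
B: triangle coeff Δ(4,3,3) = 1/34650; Σ_t [0,1]: t=0:+1/144 t=1:−1/288 = 1/288; (3j)²=1/99 [(4 3 3; 3 -2 -1)], sign=+1
I_A²/I_B² = (20/693)/(1/99) = 20/7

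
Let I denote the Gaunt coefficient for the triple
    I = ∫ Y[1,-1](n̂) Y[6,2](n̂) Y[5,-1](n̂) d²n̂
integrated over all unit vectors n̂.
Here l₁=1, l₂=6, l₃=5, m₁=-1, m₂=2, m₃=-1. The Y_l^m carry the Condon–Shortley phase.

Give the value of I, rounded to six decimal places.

Checks pass: Σm=0; 12 even; l₃=5∈[5,7].
(2·1+1)(2·6+1)(2·5+1) = 429
Δ: 2! 0! 10! / 13! → 1/858
sum: t=1:−1/14400 = -1/14400
3j²(1 6 5; 0 0 0) = Δ·Π!·Σ² = 6/143  (sign +1)
sum: t=2:+1/34560 = 1/34560
3j²(1 6 5; -1 2 -1) = Δ·Π!·Σ² = 14/429  (sign +1)
combine: 4πI² = 429·6/143·14/429 = 84/143
take √, sign +1: I = 0.21620548

0.216205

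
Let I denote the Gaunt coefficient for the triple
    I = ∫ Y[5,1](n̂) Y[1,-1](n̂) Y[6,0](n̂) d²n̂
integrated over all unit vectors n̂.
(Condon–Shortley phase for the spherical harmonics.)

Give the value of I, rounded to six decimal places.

Rules hold: Σm=0, L=12 even, 4≤6≤6.
N = 11·3·13 = 429
Δ = 0!·10!·2!/13! = 1/858
Racah Σ t=0..0: t=0:+1/14400 = 1/14400
⇒ 3j(5 1 6; 0 0 0)² = 6/143, sgn +1
Racah Σ t=0..0: t=0:+1/34560 = 1/34560
⇒ 3j(5 1 6; 1 -1 0)² = 5/286, sgn +1
4πI² = N·(3j₀)²·(3jₘ)² = 45/143
I = +1·√(0.314685/4π) = 0.15824621

0.158246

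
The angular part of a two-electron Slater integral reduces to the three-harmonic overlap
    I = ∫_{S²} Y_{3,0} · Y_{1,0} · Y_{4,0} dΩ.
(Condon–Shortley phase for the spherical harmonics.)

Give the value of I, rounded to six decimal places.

0.246233

m-sum 0 ✓  L=8 even ✓  2≤4≤4 ✓
Π(2lᵢ+1) = 7×3×9 = 189
triangle coeff Δ(3,1,4) = 1/252
Σ_t [0,0]: t=0:+1/36 = 1/36
(3j)²=4/63 [(3 1 4; 0 0 0)], sign=+1
(m-triple is (0,0,0) — same symbol as above.)
⇒ 4πI² = 16/21
I = (+1)√(16/21/(4π)) = 0.24623252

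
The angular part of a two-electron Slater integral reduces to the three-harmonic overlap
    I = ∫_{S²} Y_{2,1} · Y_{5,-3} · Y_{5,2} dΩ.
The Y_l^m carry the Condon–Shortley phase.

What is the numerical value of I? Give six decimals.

Checks pass: Σm=0; 12 even; l₃=5∈[3,7].
(2·2+1)(2·5+1)(2·5+1) = 605
Δ: 2! 2! 8! / 13! → 1/38610
sum: t=0:+1/2880 t=1:−1/576 t=2:+1/2880 = -1/960
3j²(2 5 5; 0 0 0) = Δ·Π!·Σ² = 10/429  (sign +1)
sum: t=0:+1/2880 t=1:−1/10080 = 1/4032
3j²(2 5 5; 1 -3 2) = Δ·Π!·Σ² = 10/429  (sign -1)
combine: 4πI² = 605·10/429·10/429 = 500/1521
take √, sign -1: I = -0.16173926

-0.161739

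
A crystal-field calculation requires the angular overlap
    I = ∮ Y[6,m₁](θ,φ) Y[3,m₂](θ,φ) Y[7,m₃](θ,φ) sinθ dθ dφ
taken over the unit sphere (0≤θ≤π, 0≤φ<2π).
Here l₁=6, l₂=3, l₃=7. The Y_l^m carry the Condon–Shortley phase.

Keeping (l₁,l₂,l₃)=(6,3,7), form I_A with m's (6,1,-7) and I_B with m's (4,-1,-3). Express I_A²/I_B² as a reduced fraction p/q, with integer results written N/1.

66066/36481

Shared (l₁,l₂,l₃)=(6,3,7): N and (l;000)² cancel in I_A²/I_B².
A: Δ = 2!·10!·4!/17! = 1/2042040; Racah Σ t=0..0: t=0:+1/174182400 = 1/174182400; ⇒ 3j(6 3 7; 6 1 -7)² = 11/340, sgn +1
B: Δ = 2!·10!·4!/17! = 1/2042040; Racah Σ t=0..2: t=0:+1/645120 t=1:−1/2177280 t=2:+1/174182400 = 191/174182400; ⇒ 3j(6 3 7; 4 -1 -3)² = 36481/2042040, sgn +1
I_A²/I_B² = (11/340)/(36481/2042040) = 66066/36481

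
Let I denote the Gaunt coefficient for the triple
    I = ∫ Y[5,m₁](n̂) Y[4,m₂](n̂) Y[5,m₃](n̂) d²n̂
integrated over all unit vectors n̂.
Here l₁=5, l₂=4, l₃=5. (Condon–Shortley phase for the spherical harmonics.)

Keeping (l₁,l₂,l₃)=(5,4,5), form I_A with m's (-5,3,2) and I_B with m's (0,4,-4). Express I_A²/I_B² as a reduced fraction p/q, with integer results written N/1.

7/6

Same 5,4,5: normalisation and zero-m 3j drop out of the ratio.
A: Δ: 4! 6! 4! / 15! → 1/3153150; sum: t=4:+1/103680 = 1/103680; 3j²(5 4 5; -5 3 2) = Δ·Π!·Σ² = 7/429  (sign -1)
B: Δ: 4! 6! 4! / 15! → 1/3153150; sum: t=4:+1/69120 = 1/69120; 3j²(5 4 5; 0 4 -4) = Δ·Π!·Σ² = 2/143  (sign -1)
I_A²/I_B² = (7/429)/(2/143) = 7/6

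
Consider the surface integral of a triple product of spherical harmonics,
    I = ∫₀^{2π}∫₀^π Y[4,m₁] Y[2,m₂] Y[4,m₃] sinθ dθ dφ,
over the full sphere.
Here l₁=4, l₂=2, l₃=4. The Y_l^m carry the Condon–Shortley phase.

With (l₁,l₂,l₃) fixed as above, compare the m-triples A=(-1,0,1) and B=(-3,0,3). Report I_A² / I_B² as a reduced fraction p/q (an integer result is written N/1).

l's match ⇒ only the (l;m) 3-j factors differ between A and B.
A: triangle coeff Δ(4,2,4) = 1/13860; Σ_t [0,2]: t=0:+1/480 t=1:−1/48 t=2:+1/144 = -17/1440; (3j)²=289/13860 [(4 2 4; -1 0 1)], sign=+1
B: triangle coeff Δ(4,2,4) = 1/13860; Σ_t [1,2]: t=1:−1/720 t=2:+1/480 = 1/1440; (3j)²=7/1980 [(4 2 4; -3 0 3)], sign=-1
I_A²/I_B² = (289/13860)/(7/1980) = 289/49

289/49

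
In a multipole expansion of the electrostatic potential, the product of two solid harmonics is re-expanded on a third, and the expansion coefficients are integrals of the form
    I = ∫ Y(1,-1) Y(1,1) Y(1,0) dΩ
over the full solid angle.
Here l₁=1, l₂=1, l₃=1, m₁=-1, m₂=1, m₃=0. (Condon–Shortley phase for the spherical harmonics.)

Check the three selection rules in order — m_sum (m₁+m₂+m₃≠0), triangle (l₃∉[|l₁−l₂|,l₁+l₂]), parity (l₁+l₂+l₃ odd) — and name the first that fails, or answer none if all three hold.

parity

Σmᵢ = 0  ✓
l₃∈[|l₁−l₂|,l₁+l₂]=[0,2], have l₃=1  ✓
Σlᵢ = 3 ⇒ odd  ✗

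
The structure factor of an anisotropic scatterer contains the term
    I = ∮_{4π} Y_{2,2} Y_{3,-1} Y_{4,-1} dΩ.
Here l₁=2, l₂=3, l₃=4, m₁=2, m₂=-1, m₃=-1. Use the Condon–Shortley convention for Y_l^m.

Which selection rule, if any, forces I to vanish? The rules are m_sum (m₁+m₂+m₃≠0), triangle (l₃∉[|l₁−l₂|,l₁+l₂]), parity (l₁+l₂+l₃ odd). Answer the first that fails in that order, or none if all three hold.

Σmᵢ = 0  ✓
l₃∈[|l₁−l₂|,l₁+l₂]=[1,5], have l₃=4  ✓
Σlᵢ = 9 ⇒ odd  ✗

parity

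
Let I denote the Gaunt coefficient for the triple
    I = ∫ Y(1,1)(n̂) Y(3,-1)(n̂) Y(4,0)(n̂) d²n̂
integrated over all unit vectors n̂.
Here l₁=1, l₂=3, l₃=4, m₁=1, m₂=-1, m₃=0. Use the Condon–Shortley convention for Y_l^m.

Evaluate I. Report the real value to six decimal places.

0.150786

m-sum 0 ✓  L=8 even ✓  2≤4≤4 ✓
Π(2lᵢ+1) = 3×7×9 = 189
triangle coeff Δ(1,3,4) = 1/252
Σ_t [0,0]: t=0:+1/36 = 1/36
(3j)²=4/63 [(1 3 4; 0 0 0)], sign=+1
Σ_t [0,0]: t=0:+1/96 = 1/96
(3j)²=1/42 [(1 3 4; 1 -1 0)], sign=+1
⇒ 4πI² = 2/7
I = (+1)√(2/7/(4π)) = 0.15078601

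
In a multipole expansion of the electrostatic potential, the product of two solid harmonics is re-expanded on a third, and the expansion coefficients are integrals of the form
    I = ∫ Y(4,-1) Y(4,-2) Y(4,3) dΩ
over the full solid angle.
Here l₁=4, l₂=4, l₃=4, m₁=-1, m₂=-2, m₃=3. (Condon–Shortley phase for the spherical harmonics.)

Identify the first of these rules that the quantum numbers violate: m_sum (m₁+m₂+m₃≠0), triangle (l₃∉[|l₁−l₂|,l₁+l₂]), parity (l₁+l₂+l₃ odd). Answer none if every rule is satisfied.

m₁+m₂+m₃ = -1 − 2 + 3 = 0  ✓
triangle: |4−4|=0 ≤ l₃=4 ≤ 4+4=8  ✓
parity: l₁+l₂+l₃ = 12 is even  ✓

none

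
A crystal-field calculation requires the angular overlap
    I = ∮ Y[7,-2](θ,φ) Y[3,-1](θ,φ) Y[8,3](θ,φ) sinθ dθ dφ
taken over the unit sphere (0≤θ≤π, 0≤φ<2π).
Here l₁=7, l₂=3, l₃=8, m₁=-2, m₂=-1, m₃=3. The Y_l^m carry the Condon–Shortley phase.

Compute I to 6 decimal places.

Checks pass: Σm=0; 18 even; l₃=8∈[4,10].
(2·7+1)(2·3+1)(2·8+1) = 1785
Δ: 2! 12! 4! / 19! → 1/5290740
sum: t=0:+1/7257600 t=1:−1/2073600 t=2:+1/7257600 = -1/4838400
3j²(7 3 8; 0 0 0) = Δ·Π!·Σ² = 252/20995  (sign -1)
sum: t=0:+1/17418240 t=1:−1/5806080 t=2:+1/29030400 = -1/12441600
3j²(7 3 8; -2 -1 3) = Δ·Π!·Σ² = 154/12597  (sign +1)
combine: 4πI² = 1785·252/20995·154/12597 = 271656/1037153
take √, sign -1: I = -0.14437211

-0.144372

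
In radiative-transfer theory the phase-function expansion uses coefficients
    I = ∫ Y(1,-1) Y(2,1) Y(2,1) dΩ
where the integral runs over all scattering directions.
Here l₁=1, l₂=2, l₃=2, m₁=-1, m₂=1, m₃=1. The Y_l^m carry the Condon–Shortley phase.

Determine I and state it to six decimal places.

-1 + 1 + 1 = 1 ≠ 0: azimuthal integral kills it; I = 0

0.000000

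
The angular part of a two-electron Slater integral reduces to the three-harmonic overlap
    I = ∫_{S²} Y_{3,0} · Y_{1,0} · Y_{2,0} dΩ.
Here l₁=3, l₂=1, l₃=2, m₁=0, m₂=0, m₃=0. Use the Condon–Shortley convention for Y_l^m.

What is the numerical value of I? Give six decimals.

Checks pass: Σm=0; 6 even; l₃=2∈[2,4].
(2·3+1)(2·1+1)(2·2+1) = 105
Δ: 2! 4! 0! / 7! → 1/105
sum: t=1:−1/4 = -1/4
3j²(3 1 2; 0 0 0) = Δ·Π!·Σ² = 3/35  (sign -1)
(m-triple is (0,0,0) — same symbol as above.)
combine: 4πI² = 105·3/35·3/35 = 27/35
take √, sign +1: I = 0.24776670

0.247767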